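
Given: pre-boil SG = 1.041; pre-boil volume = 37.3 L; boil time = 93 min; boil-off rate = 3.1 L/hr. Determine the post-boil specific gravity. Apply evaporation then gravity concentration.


V_post = V_pre − rate·(t/60);  SG_post = 1 + (SG_pre−1)·V_pre/V_post
V_post = 37.3 − 3.1·(93/60) = 32.4950
SG_post = 1 + (1.041 − 1)·37.3/32.4950

1.0471


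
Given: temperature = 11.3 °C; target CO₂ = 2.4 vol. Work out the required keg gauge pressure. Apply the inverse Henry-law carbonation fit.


psi = vols/(0.01821 + 0.09011·e^(−0.04·T)) − 14.695
psi = 2.4/(0.01821 + 0.09011·e^(−0.04·11.3)) − 14.695

17.0713 psi


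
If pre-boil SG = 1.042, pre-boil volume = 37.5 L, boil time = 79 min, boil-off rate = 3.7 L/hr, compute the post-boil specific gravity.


V_post = V_pre − rate·(t/60);  SG_post = 1 + (SG_pre−1)·V_pre/V_post
V_post = 37.5 − 3.7·(79/60) = 32.6283
SG_post = 1 + (1.042 − 1)·37.5/32.6283

1.0483


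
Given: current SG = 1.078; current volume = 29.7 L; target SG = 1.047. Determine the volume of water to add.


V_water = V·((SG_curr − 1)/(SG_target − 1) − 1)
V_water = 29.7·((1.078 − 1)/(1.047 − 1) − 1)

19.5894 L


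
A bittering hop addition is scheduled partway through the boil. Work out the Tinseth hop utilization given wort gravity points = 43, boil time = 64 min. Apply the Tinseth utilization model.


U = 1.65·0.000125^(GP/1000) · (1 − e^(−0.04·t))/4.15
bigness = 1.65·0.000125^(43/1000) = 1.1211
boil_factor = (1 − e^(−0.04·64))/4.15 = 0.2223
U = 1.1211 · 0.2223

0.2493


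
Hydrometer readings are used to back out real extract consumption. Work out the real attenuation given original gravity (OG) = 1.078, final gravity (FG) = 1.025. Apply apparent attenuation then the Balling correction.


AA = (OG−FG)/(OG−1)·100;  RA = AA·0.8192
AA = (1.078 − 1.025)/(1.078 − 1)·100 = 67.9487
RA = 67.9487·0.8192

55.6636 %


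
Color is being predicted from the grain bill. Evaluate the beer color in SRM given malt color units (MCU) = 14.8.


SRM = 1.4922 · MCU^0.6859
SRM = 1.4922 · 14.8^0.6859

9.4735 SRM


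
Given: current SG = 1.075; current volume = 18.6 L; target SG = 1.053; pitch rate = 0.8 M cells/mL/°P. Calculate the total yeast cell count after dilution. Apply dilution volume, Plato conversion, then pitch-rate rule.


V_w = V·((SG_c−1)/(SG_t−1)−1);  °P = 259 − 259/SG_t;  cells = rate·(V+V_w)·°P
V_w = 18.6·((1.075−1)/(1.053−1)−1) = 7.7208
V_final = 18.6 + 7.7208 = 26.3208
°P = 259 − 259/1.053 = 13.0361
cells = 0.8·26.3208·13.0361

274.4957 billion cells


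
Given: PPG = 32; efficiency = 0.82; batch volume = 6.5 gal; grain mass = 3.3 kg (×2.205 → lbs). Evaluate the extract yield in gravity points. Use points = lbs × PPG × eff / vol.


lbs = 3.3 × 2.205 = 7.2765
points = 7.2765 × 32 × 0.82 / 6.5

29.3747 points


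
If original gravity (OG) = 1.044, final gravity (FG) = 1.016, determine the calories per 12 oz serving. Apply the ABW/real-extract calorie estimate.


ABW = (OG−FG)·131.25·0.79/FG;  °P = 259 − 259/SG (for OG→OE and FG→AE);  RE = 0.1808·OE + 0.8192·AE;  Cal = (6.9·ABW + 4·(RE−0.1))·FG·3.55
ABW = (1.044 − 1.016)·131.25·0.79/1.016 = 2.8575
OE = 259 − 259/1.044 = 10.9157 °P
AE = 259 − 259/1.016 = 4.0787 °P
RE = 0.1808·10.9157 + 0.8192·4.0787 = 5.3149 °P
Cal = (6.9·2.8575 + 4·(5.3149−0.1))·1.016·3.55

146.3510 kcal


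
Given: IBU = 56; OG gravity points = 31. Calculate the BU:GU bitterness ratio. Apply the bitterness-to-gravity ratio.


BU:GU = IBU / OG_points
BU:GU = 56 / 31

1.8065


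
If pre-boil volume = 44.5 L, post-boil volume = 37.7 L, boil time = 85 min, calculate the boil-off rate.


rate = (V_pre − V_post) / (t_min/60)
rate = (44.5 − 37.7) / (85/60)

4.8000 L/hr


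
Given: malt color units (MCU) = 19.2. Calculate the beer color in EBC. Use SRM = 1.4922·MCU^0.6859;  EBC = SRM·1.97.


SRM = 1.4922·19.2^0.6859 = 11.3251
EBC = 11.3251·1.97

22.3105 EBC


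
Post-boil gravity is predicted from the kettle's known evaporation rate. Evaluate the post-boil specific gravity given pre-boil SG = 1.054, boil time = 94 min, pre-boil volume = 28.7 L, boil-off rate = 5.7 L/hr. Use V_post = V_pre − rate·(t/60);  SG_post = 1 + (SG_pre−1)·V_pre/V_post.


V_post = 28.7 − 5.7·(94/60) = 19.7700
SG_post = 1 + (1.054 − 1)·28.7/19.7700

1.0784


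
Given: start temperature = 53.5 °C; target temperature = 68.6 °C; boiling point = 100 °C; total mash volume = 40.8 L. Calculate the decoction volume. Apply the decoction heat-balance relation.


V_dec = V_total·(T_target − T_start)/(T_boil − T_start)
V_dec = 40.8·(68.6 − 53.5)/(100 − 53.5)

13.2490 L


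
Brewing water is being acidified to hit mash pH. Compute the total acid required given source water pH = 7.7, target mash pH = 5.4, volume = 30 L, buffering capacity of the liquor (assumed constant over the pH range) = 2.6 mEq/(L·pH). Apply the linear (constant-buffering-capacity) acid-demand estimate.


acid = buffering capacity · (pH_source − pH_target) · V
acid = 2.6 · (7.7 − 5.4) · 30

179.4000 mEq


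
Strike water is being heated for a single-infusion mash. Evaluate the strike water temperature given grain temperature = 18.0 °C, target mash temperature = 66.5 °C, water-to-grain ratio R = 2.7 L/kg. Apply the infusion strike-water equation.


T_strike = (0.41/R)·(T_mash − T_grain) + T_mash
T_strike = (0.41/2.7)·(66.5 − 18.0) + 66.5

73.8648 °C


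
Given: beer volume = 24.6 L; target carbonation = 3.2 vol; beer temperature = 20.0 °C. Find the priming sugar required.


residual = 14.695·(0.01821 + 0.09011·e^(−0.04·T));  sugar = (target − residual)·4.0·V
residual = 14.695·(0.01821 + 0.09011·e^(−0.04·20.0)) = 0.8626
sugar = (3.2 − 0.8626)·4.0·24.6

230.0019 g


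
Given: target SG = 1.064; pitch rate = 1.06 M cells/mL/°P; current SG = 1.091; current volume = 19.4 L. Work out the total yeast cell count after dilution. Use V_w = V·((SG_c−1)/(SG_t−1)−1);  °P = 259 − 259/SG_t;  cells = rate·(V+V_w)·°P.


V_w = 19.4·((1.091−1)/(1.064−1)−1) = 8.1844
V_final = 19.4 + 8.1844 = 27.5844
°P = 259 − 259/1.064 = 15.5789
cells = 1.06·27.5844·15.5789

455.5197 billion cells


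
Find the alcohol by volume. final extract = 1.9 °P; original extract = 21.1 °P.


SG = 259/(259 − P);  ABV = (OG − FG)·131.25
OG = 259/(259 − 21.1) = 1.0887
FG = 259/(259 − 1.9) = 1.0074
ABV = (1.0887 − 1.0074)·131.25

10.6710 % ABV


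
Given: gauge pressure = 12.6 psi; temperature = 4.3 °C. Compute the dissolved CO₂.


vols = (P + 14.695)·(0.01821 + 0.09011·e^(−0.04·T))
vols = (12.6 + 14.695)·(0.01821 + 0.09011·e^(−0.04·4.3))

2.5679 volumes


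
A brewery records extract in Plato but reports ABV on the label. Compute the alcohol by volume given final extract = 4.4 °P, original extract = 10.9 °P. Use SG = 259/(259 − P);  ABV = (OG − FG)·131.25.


OG = 259/(259 − 10.9) = 1.0439
FG = 259/(259 − 4.4) = 1.0173
ABV = (1.0439 − 1.0173)·131.25

3.4981 % ABV


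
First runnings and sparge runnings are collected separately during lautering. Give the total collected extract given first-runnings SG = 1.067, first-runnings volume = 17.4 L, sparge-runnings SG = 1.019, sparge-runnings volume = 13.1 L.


total = Σ (SG_i − 1)·1000·V_i
first = (1.067 − 1)·1000·17.4 = 1165.8000
sparge = (1.019 − 1)·1000·13.1 = 248.9000
total = 1165.8000 + 248.9000

1414.7000 gravity·L


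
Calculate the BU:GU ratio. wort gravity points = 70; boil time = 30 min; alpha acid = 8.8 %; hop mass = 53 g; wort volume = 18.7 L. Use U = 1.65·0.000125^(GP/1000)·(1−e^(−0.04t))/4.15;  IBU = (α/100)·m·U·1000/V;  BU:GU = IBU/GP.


U = 1.65·0.000125^(70/1000)·(1−e^(−0.04·30))/4.15 = 0.1481
IBU = (8.8/100)·53·0.1481·1000/18.7 = 36.9397
BU:GU = 36.9397/70

0.5277


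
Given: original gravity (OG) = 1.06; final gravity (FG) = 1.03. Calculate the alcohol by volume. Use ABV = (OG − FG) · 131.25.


ABV = (1.06 − 1.03) · 131.25

3.9375 % ABV


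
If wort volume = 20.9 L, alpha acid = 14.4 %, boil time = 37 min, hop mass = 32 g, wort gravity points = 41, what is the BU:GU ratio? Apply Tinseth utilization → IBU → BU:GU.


U = 1.65·0.000125^(GP/1000)·(1−e^(−0.04t))/4.15;  IBU = (α/100)·m·U·1000/V;  BU:GU = IBU/GP
U = 1.65·0.000125^(41/1000)·(1−e^(−0.04·37))/4.15 = 0.2124
IBU = (14.4/100)·32·0.2124·1000/20.9 = 46.8378
BU:GU = 46.8378/41

1.1424


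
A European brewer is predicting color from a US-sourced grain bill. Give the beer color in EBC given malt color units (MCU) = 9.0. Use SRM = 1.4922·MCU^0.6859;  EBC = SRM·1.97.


SRM = 1.4922·9.0^0.6859 = 6.7351
EBC = 6.7351·1.97

13.2681 EBC


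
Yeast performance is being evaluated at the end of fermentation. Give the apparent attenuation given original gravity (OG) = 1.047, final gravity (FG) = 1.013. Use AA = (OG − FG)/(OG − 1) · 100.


AA = (1.047 − 1.013)/(1.047 − 1) · 100

72.3404 %


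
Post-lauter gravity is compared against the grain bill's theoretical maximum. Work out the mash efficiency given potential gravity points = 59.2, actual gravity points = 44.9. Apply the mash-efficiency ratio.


efficiency = actual / potential × 100
efficiency = 44.9 / 59.2 × 100

75.8446 %


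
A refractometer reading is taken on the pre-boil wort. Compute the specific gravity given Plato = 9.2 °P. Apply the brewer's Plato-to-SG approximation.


SG = 259/(259 − P)
SG = 259/(259 − 9.2)

1.0368


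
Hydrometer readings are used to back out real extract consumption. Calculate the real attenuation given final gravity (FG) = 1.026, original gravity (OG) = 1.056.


AA = (OG−FG)/(OG−1)·100;  RA = AA·0.8192
AA = (1.056 − 1.026)/(1.056 − 1)·100 = 53.5714
RA = 53.5714·0.8192

43.8857 %


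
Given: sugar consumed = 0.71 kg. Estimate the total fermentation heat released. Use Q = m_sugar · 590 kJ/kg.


Q = 0.71 · 590

418.9000 kJ


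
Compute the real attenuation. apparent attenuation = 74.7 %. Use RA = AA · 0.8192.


RA = 74.7 · 0.8192

61.1942 %


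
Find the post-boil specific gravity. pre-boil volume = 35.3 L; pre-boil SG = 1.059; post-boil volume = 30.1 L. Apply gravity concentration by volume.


SG_post = 1 + (SG_pre − 1)·V_pre/V_post
pts_pre = (1.059 − 1)·1000 = 59.0000
pts_post = 59.0000·35.3/30.1 = 69.1927
SG_post = 1 + 69.1927/1000

1.0692


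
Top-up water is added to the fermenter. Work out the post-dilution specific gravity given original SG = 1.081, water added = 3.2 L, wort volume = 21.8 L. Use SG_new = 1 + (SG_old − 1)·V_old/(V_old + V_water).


pts = (1.081 − 1)·1000·21.8/(21.8 + 3.2) = 70.6320
SG_new = 1 + 70.6320/1000

1.0706


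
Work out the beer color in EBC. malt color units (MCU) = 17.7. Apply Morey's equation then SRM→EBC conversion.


SRM = 1.4922·MCU^0.6859;  EBC = SRM·1.97
SRM = 1.4922·17.7^0.6859 = 10.7106
EBC = 10.7106·1.97

21.0998 EBC


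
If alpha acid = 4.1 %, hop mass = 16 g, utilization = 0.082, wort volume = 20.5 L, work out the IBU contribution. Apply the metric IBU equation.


IBU = (α/100)·mass·U·1000 / V
IBU = (4.1/100)·16·0.082·1000 / 20.5

2.6240 IBU


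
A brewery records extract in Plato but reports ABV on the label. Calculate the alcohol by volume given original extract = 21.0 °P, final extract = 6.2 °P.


SG = 259/(259 − P);  ABV = (OG − FG)·131.25
OG = 259/(259 − 21.0) = 1.0882
FG = 259/(259 − 6.2) = 1.0245
ABV = (1.0882 − 1.0245)·131.25

8.3619 % ABV


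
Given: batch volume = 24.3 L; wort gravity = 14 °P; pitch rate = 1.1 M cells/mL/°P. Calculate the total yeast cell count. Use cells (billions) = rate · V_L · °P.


cells = 1.1 · 24.3 · 14

374.2200 billion cells


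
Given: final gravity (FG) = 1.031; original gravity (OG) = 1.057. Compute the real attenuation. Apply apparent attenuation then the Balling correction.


AA = (OG−FG)/(OG−1)·100;  RA = AA·0.8192
AA = (1.057 − 1.031)/(1.057 − 1)·100 = 45.6140
RA = 45.6140·0.8192

37.3670 %


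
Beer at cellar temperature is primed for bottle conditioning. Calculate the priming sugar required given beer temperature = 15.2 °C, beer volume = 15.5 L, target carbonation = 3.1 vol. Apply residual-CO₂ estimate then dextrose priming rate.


residual = 14.695·(0.01821 + 0.09011·e^(−0.04·T));  sugar = (target − residual)·4.0·V
residual = 14.695·(0.01821 + 0.09011·e^(−0.04·15.2)) = 0.9885
sugar = (3.1 − 0.9885)·4.0·15.5

130.9116 g


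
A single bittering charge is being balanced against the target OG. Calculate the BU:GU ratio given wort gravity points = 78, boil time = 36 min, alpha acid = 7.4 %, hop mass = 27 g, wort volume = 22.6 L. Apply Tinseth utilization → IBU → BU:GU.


U = 1.65·0.000125^(GP/1000)·(1−e^(−0.04t))/4.15;  IBU = (α/100)·m·U·1000/V;  BU:GU = IBU/GP
U = 1.65·0.000125^(78/1000)·(1−e^(−0.04·36))/4.15 = 0.1505
IBU = (7.4/100)·27·0.1505·1000/22.6 = 13.3060
BU:GU = 13.3060/78

0.1706


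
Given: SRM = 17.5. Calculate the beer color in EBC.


EBC = SRM · 1.97
EBC = 17.5 · 1.97

34.4750 EBC


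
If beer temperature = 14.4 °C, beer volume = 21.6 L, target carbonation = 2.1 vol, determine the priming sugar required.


residual = 14.695·(0.01821 + 0.09011·e^(−0.04·T));  sugar = (target − residual)·4.0·V
residual = 14.695·(0.01821 + 0.09011·e^(−0.04·14.4)) = 1.0120
sugar = (2.1 − 1.0120)·4.0·21.6

94.0061 g


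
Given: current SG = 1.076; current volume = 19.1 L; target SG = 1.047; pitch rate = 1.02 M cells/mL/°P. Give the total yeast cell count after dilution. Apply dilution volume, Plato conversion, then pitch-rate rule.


V_w = V·((SG_c−1)/(SG_t−1)−1);  °P = 259 − 259/SG_t;  cells = rate·(V+V_w)·°P
V_w = 19.1·((1.076−1)/(1.047−1)−1) = 11.7851
V_final = 19.1 + 11.7851 = 30.8851
°P = 259 − 259/1.047 = 11.6266
cells = 1.02·30.8851·11.6266

366.2690 billion cells


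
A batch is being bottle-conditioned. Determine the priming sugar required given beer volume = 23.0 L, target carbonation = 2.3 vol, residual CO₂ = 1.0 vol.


sugar = (target − residual)·4.0·V
sugar = (2.3 − 1.0)·4.0·23.0

119.6000 g


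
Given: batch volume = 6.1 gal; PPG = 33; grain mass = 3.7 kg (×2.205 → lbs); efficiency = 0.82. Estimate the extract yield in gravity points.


points = lbs × PPG × eff / vol
lbs = 3.7 × 2.205 = 8.1585
points = 8.1585 × 33 × 0.82 / 6.1

36.1916 points


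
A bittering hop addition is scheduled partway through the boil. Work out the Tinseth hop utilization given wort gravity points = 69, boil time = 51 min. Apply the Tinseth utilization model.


U = 1.65·0.000125^(GP/1000) · (1 − e^(−0.04·t))/4.15
bigness = 1.65·0.000125^(69/1000) = 0.8875
boil_factor = (1 − e^(−0.04·51))/4.15 = 0.2096
U = 0.8875 · 0.2096

0.1860


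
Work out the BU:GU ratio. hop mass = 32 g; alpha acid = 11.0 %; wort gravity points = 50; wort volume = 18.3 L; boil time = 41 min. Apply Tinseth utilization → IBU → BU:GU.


U = 1.65·0.000125^(GP/1000)·(1−e^(−0.04t))/4.15;  IBU = (α/100)·m·U·1000/V;  BU:GU = IBU/GP
U = 1.65·0.000125^(50/1000)·(1−e^(−0.04·41))/4.15 = 0.2045
IBU = (11.0/100)·32·0.2045·1000/18.3 = 39.3295
BU:GU = 39.3295/50

0.7866


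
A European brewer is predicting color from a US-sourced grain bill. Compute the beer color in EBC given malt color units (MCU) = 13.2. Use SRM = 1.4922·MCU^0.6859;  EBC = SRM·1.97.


SRM = 1.4922·13.2^0.6859 = 8.7585
EBC = 8.7585·1.97

17.2542 EBC


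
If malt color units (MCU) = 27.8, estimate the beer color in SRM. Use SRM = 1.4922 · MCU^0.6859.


SRM = 1.4922 · 27.8^0.6859

14.5981 SRM


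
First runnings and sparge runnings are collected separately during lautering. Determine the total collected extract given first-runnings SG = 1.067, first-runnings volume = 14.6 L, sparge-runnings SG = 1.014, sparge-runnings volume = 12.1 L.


total = Σ (SG_i − 1)·1000·V_i
first = (1.067 − 1)·1000·14.6 = 978.2000
sparge = (1.014 − 1)·1000·12.1 = 169.4000
total = 978.2000 + 169.4000

1147.6000 gravity·L


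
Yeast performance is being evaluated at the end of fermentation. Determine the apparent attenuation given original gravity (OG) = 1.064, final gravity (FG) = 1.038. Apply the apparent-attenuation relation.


AA = (OG − FG)/(OG − 1) · 100
AA = (1.064 − 1.038)/(1.064 − 1) · 100

40.6250 %


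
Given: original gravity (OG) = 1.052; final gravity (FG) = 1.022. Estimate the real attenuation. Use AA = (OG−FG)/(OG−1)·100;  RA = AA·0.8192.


AA = (1.052 − 1.022)/(1.052 − 1)·100 = 57.6923
RA = 57.6923·0.8192

47.2615 %


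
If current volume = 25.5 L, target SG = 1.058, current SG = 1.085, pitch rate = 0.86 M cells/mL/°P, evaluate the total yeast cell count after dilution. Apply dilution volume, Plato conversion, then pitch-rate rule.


V_w = V·((SG_c−1)/(SG_t−1)−1);  °P = 259 − 259/SG_t;  cells = rate·(V+V_w)·°P
V_w = 25.5·((1.085−1)/(1.058−1)−1) = 11.8707
V_final = 25.5 + 11.8707 = 37.3707
°P = 259 − 259/1.058 = 14.1985
cells = 0.86·37.3707·14.1985

456.3223 billion cells


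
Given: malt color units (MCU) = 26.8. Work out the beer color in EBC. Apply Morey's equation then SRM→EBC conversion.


SRM = 1.4922·MCU^0.6859;  EBC = SRM·1.97
SRM = 1.4922·26.8^0.6859 = 14.2359
EBC = 14.2359·1.97

28.0447 EBC


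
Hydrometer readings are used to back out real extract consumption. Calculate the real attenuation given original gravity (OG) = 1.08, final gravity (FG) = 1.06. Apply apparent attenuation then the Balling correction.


AA = (OG−FG)/(OG−1)·100;  RA = AA·0.8192
AA = (1.08 − 1.06)/(1.08 − 1)·100 = 25.0000
RA = 25.0000·0.8192

20.4800 %


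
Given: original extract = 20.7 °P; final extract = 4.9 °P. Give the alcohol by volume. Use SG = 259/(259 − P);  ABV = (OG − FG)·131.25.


OG = 259/(259 − 20.7) = 1.0869
FG = 259/(259 − 4.9) = 1.0193
ABV = (1.0869 − 1.0193)·131.25

8.8701 % ABV


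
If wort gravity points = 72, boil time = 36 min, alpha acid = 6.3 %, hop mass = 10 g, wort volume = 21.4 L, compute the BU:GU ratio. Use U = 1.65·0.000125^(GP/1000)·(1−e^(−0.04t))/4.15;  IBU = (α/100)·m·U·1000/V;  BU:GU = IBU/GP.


U = 1.65·0.000125^(72/1000)·(1−e^(−0.04·36))/4.15 = 0.1588
IBU = (6.3/100)·10·0.1588·1000/21.4 = 4.6763
BU:GU = 4.6763/72

0.0649


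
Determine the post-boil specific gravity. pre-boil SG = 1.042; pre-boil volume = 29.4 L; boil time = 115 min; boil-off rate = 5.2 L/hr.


V_post = V_pre − rate·(t/60);  SG_post = 1 + (SG_pre−1)·V_pre/V_post
V_post = 29.4 − 5.2·(115/60) = 19.4333
SG_post = 1 + (1.042 − 1)·29.4/19.4333

1.0635


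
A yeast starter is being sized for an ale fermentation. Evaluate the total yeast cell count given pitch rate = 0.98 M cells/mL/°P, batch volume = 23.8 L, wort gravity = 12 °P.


cells (billions) = rate · V_L · °P
cells = 0.98 · 23.8 · 12

279.8880 billion cells


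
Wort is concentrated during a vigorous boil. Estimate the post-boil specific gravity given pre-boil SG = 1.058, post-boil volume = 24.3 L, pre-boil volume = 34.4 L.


SG_post = 1 + (SG_pre − 1)·V_pre/V_post
pts_pre = (1.058 − 1)·1000 = 58.0000
pts_post = 58.0000·34.4/24.3 = 82.1070
SG_post = 1 + 82.1070/1000

1.0821


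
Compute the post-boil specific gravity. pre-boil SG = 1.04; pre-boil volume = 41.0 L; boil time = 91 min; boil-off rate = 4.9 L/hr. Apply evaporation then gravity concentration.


V_post = V_pre − rate·(t/60);  SG_post = 1 + (SG_pre−1)·V_pre/V_post
V_post = 41.0 − 4.9·(91/60) = 33.5683
SG_post = 1 + (1.04 − 1)·41.0/33.5683

1.0489


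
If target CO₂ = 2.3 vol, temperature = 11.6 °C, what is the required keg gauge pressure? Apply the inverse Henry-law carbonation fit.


psi = vols/(0.01821 + 0.09011·e^(−0.04·T)) − 14.695
psi = 2.3/(0.01821 + 0.09011·e^(−0.04·11.6)) − 14.695

16.0258 psi


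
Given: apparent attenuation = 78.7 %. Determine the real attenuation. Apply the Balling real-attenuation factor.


RA = AA · 0.8192
RA = 78.7 · 0.8192

64.4710 %


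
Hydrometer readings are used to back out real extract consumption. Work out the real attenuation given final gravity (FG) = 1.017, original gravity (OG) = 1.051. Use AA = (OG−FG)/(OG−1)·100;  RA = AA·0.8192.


AA = (1.051 − 1.017)/(1.051 − 1)·100 = 66.6667
RA = 66.6667·0.8192

54.6133 %


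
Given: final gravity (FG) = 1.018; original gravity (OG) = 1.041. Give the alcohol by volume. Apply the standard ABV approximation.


ABV = (OG − FG) · 131.25
ABV = (1.041 − 1.018) · 131.25

3.0187 % ABV


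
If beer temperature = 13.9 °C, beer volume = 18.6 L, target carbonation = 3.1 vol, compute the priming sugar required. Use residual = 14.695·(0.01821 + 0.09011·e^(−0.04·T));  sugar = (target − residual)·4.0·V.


residual = 14.695·(0.01821 + 0.09011·e^(−0.04·13.9)) = 1.0270
sugar = (3.1 − 1.0270)·4.0·18.6

154.2309 g


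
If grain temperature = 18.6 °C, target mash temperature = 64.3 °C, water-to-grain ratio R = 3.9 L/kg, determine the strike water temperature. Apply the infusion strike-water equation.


T_strike = (0.41/R)·(T_mash − T_grain) + T_mash
T_strike = (0.41/3.9)·(64.3 − 18.6) + 64.3

69.1044 °C


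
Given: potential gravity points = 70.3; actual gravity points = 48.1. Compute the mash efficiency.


efficiency = actual / potential × 100
efficiency = 48.1 / 70.3 × 100

68.4211 %


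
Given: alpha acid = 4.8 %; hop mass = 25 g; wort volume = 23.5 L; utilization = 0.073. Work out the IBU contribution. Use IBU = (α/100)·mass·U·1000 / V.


IBU = (4.8/100)·25·0.073·1000 / 23.5

3.7277 IBU


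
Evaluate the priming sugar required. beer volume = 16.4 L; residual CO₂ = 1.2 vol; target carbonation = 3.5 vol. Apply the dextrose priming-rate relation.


sugar = (target − residual)·4.0·V
sugar = (3.5 − 1.2)·4.0·16.4

150.8800 g


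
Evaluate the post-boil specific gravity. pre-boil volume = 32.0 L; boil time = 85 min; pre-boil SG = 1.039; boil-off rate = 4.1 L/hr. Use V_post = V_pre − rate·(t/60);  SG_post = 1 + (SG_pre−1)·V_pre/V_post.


V_post = 32.0 − 4.1·(85/60) = 26.1917
SG_post = 1 + (1.039 − 1)·32.0/26.1917

1.0476


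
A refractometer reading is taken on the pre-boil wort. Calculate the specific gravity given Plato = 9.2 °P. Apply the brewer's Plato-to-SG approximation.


SG = 259/(259 − P)
SG = 259/(259 − 9.2)

1.0368


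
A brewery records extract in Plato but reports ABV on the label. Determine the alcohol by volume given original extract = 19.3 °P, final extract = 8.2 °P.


SG = 259/(259 − P);  ABV = (OG − FG)·131.25
OG = 259/(259 − 19.3) = 1.0805
FG = 259/(259 − 8.2) = 1.0327
ABV = (1.0805 − 1.0327)·131.25

6.2766 % ABV


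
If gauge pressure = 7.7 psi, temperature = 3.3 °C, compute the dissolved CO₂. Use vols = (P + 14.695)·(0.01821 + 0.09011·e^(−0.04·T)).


vols = (7.7 + 14.695)·(0.01821 + 0.09011·e^(−0.04·3.3))

2.1763 volumes


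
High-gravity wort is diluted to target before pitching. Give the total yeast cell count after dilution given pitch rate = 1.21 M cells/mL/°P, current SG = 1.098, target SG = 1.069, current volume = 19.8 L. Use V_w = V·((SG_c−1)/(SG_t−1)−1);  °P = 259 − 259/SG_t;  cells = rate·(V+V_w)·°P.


V_w = 19.8·((1.098−1)/(1.069−1)−1) = 8.3217
V_final = 19.8 + 8.3217 = 28.1217
°P = 259 − 259/1.069 = 16.7175
cells = 1.21·28.1217·16.7175

568.8512 billion cells


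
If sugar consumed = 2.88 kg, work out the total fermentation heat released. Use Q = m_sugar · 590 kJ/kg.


Q = 2.88 · 590

1699.2000 kJ


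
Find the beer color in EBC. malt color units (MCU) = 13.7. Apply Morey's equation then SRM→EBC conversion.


SRM = 1.4922·MCU^0.6859;  EBC = SRM·1.97
SRM = 1.4922·13.7^0.6859 = 8.9847
EBC = 8.9847·1.97

17.6999 EBC


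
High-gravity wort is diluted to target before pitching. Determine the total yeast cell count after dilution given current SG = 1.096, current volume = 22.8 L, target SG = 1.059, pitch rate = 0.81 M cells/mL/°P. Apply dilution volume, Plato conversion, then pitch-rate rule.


V_w = V·((SG_c−1)/(SG_t−1)−1);  °P = 259 − 259/SG_t;  cells = rate·(V+V_w)·°P
V_w = 22.8·((1.096−1)/(1.059−1)−1) = 14.2983
V_final = 22.8 + 14.2983 = 37.0983
°P = 259 − 259/1.059 = 14.4297
cells = 0.81·37.0983·14.4297

433.6056 billion cells


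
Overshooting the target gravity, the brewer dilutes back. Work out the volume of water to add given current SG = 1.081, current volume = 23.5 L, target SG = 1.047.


V_water = V·((SG_curr − 1)/(SG_target − 1) − 1)
V_water = 23.5·((1.081 − 1)/(1.047 − 1) − 1)

17.0000 L


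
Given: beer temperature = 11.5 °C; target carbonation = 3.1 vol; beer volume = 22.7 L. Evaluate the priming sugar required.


residual = 14.695·(0.01821 + 0.09011·e^(−0.04·T));  sugar = (target − residual)·4.0·V
residual = 14.695·(0.01821 + 0.09011·e^(−0.04·11.5)) = 1.1035
sugar = (3.1 − 1.1035)·4.0·22.7

181.2803 g


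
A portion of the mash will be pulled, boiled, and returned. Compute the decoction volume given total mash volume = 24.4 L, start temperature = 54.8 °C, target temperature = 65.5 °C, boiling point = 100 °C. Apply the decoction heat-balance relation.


V_dec = V_total·(T_target − T_start)/(T_boil − T_start)
V_dec = 24.4·(65.5 − 54.8)/(100 − 54.8)

5.7761 L


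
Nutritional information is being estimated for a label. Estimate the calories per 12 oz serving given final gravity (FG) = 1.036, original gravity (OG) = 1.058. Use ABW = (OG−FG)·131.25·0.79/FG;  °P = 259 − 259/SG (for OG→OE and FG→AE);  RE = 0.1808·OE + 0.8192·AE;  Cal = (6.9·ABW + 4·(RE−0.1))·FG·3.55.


ABW = (1.058 − 1.036)·131.25·0.79/1.036 = 2.2019
OE = 259 − 259/1.058 = 14.1985 °P
AE = 259 − 259/1.036 = 9.0000 °P
RE = 0.1808·14.1985 + 0.8192·9.0000 = 9.9399 °P
Cal = (6.9·2.2019 + 4·(9.9399−0.1))·1.036·3.55

200.6327 kcal


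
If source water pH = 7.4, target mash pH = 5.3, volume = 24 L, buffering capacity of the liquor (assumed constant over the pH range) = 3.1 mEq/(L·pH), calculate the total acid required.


acid = buffering capacity · (pH_source − pH_target) · V
acid = 3.1 · (7.4 − 5.3) · 24

156.2400 mEq


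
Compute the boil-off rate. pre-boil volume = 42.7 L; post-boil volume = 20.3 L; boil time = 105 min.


rate = (V_pre − V_post) / (t_min/60)
rate = (42.7 − 20.3) / (105/60)

12.8000 L/hr


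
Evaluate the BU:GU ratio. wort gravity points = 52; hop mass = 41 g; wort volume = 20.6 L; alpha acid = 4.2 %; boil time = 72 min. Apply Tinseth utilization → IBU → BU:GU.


U = 1.65·0.000125^(GP/1000)·(1−e^(−0.04t))/4.15;  IBU = (α/100)·m·U·1000/V;  BU:GU = IBU/GP
U = 1.65·0.000125^(52/1000)·(1−e^(−0.04·72))/4.15 = 0.2352
IBU = (4.2/100)·41·0.2352·1000/20.6 = 19.6585
BU:GU = 19.6585/52

0.3780


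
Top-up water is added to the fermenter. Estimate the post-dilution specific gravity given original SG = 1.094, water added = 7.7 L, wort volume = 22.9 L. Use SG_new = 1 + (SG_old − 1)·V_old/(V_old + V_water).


pts = (1.094 − 1)·1000·22.9/(22.9 + 7.7) = 70.3464
SG_new = 1 + 70.3464/1000

1.0703


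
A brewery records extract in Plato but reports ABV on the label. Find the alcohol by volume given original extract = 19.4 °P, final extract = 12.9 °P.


SG = 259/(259 − P);  ABV = (OG − FG)·131.25
OG = 259/(259 − 19.4) = 1.0810
FG = 259/(259 − 12.9) = 1.0524
ABV = (1.0810 − 1.0524)·131.25

3.7473 % ABV


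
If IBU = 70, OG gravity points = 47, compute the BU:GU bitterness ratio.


BU:GU = IBU / OG_points
BU:GU = 70 / 47

1.4894


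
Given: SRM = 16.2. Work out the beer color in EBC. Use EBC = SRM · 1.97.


EBC = 16.2 · 1.97

31.9140 EBC


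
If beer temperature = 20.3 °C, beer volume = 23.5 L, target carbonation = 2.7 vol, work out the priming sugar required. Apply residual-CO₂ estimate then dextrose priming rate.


residual = 14.695·(0.01821 + 0.09011·e^(−0.04·T));  sugar = (target − residual)·4.0·V
residual = 14.695·(0.01821 + 0.09011·e^(−0.04·20.3)) = 0.8555
sugar = (2.7 − 0.8555)·4.0·23.5

173.3844 g


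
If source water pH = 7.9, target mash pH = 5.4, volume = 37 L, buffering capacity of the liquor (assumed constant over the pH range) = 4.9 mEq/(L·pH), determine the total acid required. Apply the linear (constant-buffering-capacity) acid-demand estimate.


acid = buffering capacity · (pH_source − pH_target) · V
acid = 4.9 · (7.9 − 5.4) · 37

453.2500 mEq


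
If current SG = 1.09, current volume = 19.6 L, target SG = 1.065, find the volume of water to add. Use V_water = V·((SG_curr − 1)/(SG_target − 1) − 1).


V_water = 19.6·((1.09 − 1)/(1.065 − 1) − 1)

7.5385 L


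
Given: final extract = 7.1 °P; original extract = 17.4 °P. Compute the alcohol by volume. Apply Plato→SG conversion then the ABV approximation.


SG = 259/(259 − P);  ABV = (OG − FG)·131.25
OG = 259/(259 − 17.4) = 1.0720
FG = 259/(259 − 7.1) = 1.0282
ABV = (1.0720 − 1.0282)·131.25

5.7532 % ABV


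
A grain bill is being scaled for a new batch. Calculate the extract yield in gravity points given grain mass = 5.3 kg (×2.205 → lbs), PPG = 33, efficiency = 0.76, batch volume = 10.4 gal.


points = lbs × PPG × eff / vol
lbs = 5.3 × 2.205 = 11.6865
points = 11.6865 × 33 × 0.76 / 10.4

28.1824 points


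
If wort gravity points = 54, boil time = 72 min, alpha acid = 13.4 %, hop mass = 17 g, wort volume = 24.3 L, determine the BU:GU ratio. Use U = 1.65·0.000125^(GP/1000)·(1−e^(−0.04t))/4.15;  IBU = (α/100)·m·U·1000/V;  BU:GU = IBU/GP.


U = 1.65·0.000125^(54/1000)·(1−e^(−0.04·72))/4.15 = 0.2310
IBU = (13.4/100)·17·0.2310·1000/24.3 = 21.6534
BU:GU = 21.6534/54

0.4010


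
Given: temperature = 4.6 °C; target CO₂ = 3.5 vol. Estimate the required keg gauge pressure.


psi = vols/(0.01821 + 0.09011·e^(−0.04·T)) − 14.695
psi = 3.5/(0.01821 + 0.09011·e^(−0.04·4.6)) − 14.695

22.8684 psi


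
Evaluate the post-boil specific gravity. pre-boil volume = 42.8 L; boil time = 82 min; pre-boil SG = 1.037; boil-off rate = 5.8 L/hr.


V_post = V_pre − rate·(t/60);  SG_post = 1 + (SG_pre−1)·V_pre/V_post
V_post = 42.8 − 5.8·(82/60) = 34.8733
SG_post = 1 + (1.037 − 1)·42.8/34.8733

1.0454


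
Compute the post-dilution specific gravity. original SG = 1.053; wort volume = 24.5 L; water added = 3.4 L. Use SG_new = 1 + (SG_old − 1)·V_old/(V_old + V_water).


pts = (1.053 − 1)·1000·24.5/(24.5 + 3.4) = 46.5412
SG_new = 1 + 46.5412/1000

1.0465


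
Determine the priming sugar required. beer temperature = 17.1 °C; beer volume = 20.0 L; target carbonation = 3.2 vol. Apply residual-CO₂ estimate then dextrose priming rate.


residual = 14.695·(0.01821 + 0.09011·e^(−0.04·T));  sugar = (target − residual)·4.0·V
residual = 14.695·(0.01821 + 0.09011·e^(−0.04·17.1)) = 0.9358
sugar = (3.2 − 0.9358)·4.0·20.0

181.1389 g


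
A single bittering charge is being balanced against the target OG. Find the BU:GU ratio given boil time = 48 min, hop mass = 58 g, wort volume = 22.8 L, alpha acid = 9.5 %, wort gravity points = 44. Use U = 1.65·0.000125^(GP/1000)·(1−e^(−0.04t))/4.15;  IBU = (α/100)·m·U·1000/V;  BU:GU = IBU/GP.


U = 1.65·0.000125^(44/1000)·(1−e^(−0.04·48))/4.15 = 0.2285
IBU = (9.5/100)·58·0.2285·1000/22.8 = 55.2161
BU:GU = 55.2161/44

1.2549


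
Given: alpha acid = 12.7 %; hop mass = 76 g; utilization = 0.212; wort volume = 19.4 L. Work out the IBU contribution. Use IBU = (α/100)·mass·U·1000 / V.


IBU = (12.7/100)·76·0.212·1000 / 19.4

105.4755 IBU


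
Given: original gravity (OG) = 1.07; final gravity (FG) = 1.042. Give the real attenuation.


AA = (OG−FG)/(OG−1)·100;  RA = AA·0.8192
AA = (1.07 − 1.042)/(1.07 − 1)·100 = 40.0000
RA = 40.0000·0.8192

32.7680 %


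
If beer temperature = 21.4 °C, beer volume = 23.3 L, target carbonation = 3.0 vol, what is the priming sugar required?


residual = 14.695·(0.01821 + 0.09011·e^(−0.04·T));  sugar = (target − residual)·4.0·V
residual = 14.695·(0.01821 + 0.09011·e^(−0.04·21.4)) = 0.8302
sugar = (3.0 − 0.8302)·4.0·23.3

202.2273 g


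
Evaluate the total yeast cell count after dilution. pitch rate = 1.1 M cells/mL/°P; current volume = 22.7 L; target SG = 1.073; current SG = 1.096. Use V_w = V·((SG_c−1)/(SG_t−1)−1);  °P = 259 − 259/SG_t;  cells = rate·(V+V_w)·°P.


V_w = 22.7·((1.096−1)/(1.073−1)−1) = 7.1521
V_final = 22.7 + 7.1521 = 29.8521
°P = 259 − 259/1.073 = 17.6207
cells = 1.1·29.8521·17.6207

578.6152 billion cells


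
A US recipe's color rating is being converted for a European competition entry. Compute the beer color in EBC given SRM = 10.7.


EBC = SRM · 1.97
EBC = 10.7 · 1.97

21.0790 EBC


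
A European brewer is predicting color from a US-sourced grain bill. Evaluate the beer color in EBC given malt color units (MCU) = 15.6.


SRM = 1.4922·MCU^0.6859;  EBC = SRM·1.97
SRM = 1.4922·15.6^0.6859 = 9.8218
EBC = 9.8218·1.97

19.3490 EBC


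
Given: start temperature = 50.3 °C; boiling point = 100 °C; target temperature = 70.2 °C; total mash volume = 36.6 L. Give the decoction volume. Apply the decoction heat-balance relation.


V_dec = V_total·(T_target − T_start)/(T_boil − T_start)
V_dec = 36.6·(70.2 − 50.3)/(100 − 50.3)

14.6547 L


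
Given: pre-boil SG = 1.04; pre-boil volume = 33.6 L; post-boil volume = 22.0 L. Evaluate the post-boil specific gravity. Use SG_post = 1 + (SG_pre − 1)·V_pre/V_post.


pts_pre = (1.04 − 1)·1000 = 40.0000
pts_post = 40.0000·33.6/22.0 = 61.0909
SG_post = 1 + 61.0909/1000

1.0611


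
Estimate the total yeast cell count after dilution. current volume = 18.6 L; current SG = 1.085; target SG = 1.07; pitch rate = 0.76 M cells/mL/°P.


V_w = V·((SG_c−1)/(SG_t−1)−1);  °P = 259 − 259/SG_t;  cells = rate·(V+V_w)·°P
V_w = 18.6·((1.085−1)/(1.07−1)−1) = 3.9857
V_final = 18.6 + 3.9857 = 22.5857
°P = 259 − 259/1.07 = 16.9439
cells = 0.76·22.5857·16.9439

290.8449 billion cells


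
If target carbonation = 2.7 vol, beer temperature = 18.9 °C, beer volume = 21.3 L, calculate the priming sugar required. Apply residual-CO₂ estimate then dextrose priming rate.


residual = 14.695·(0.01821 + 0.09011·e^(−0.04·T));  sugar = (target − residual)·4.0·V
residual = 14.695·(0.01821 + 0.09011·e^(−0.04·18.9)) = 0.8893
sugar = (2.7 − 0.8893)·4.0·21.3

154.2677 g


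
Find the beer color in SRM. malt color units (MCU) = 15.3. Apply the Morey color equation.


SRM = 1.4922 · MCU^0.6859
SRM = 1.4922 · 15.3^0.6859

9.6919 SRM


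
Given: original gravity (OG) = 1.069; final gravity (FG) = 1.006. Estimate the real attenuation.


AA = (OG−FG)/(OG−1)·100;  RA = AA·0.8192
AA = (1.069 − 1.006)/(1.069 − 1)·100 = 91.3043
RA = 91.3043·0.8192

74.7965 %


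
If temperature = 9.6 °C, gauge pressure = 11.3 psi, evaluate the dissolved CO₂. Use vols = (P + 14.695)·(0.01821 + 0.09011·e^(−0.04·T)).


vols = (11.3 + 14.695)·(0.01821 + 0.09011·e^(−0.04·9.6))

2.0689 volumes


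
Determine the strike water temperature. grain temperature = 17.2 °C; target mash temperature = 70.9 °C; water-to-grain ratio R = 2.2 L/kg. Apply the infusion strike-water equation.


T_strike = (0.41/R)·(T_mash − T_grain) + T_mash
T_strike = (0.41/2.2)·(70.9 − 17.2) + 70.9

80.9077 °C


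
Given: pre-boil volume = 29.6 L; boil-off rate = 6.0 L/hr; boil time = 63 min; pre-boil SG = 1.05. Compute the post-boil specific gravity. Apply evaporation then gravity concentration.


V_post = V_pre − rate·(t/60);  SG_post = 1 + (SG_pre−1)·V_pre/V_post
V_post = 29.6 − 6.0·(63/60) = 23.3000
SG_post = 1 + (1.05 − 1)·29.6/23.3000

1.0635


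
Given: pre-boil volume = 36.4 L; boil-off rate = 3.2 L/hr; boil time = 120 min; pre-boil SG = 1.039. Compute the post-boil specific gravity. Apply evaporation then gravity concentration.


V_post = V_pre − rate·(t/60);  SG_post = 1 + (SG_pre−1)·V_pre/V_post
V_post = 36.4 − 3.2·(120/60) = 30.0000
SG_post = 1 + (1.039 − 1)·36.4/30.0000

1.0473


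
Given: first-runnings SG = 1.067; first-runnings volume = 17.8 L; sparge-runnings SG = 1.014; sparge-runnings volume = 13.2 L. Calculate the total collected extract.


total = Σ (SG_i − 1)·1000·V_i
first = (1.067 − 1)·1000·17.8 = 1192.6000
sparge = (1.014 − 1)·1000·13.2 = 184.8000
total = 1192.6000 + 184.8000

1377.4000 gravity·L


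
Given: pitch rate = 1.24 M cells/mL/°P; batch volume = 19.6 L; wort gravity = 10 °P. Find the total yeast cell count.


cells (billions) = rate · V_L · °P
cells = 1.24 · 19.6 · 10

243.0400 billion cells


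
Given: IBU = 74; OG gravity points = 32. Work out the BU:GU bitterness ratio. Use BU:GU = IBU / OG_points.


BU:GU = 74 / 32

2.3125


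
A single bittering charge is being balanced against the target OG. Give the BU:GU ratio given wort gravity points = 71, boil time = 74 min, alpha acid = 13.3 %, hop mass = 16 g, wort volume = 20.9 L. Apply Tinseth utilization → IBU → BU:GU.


U = 1.65·0.000125^(GP/1000)·(1−e^(−0.04t))/4.15;  IBU = (α/100)·m·U·1000/V;  BU:GU = IBU/GP
U = 1.65·0.000125^(71/1000)·(1−e^(−0.04·74))/4.15 = 0.1992
IBU = (13.3/100)·16·0.1992·1000/20.9 = 20.2784
BU:GU = 20.2784/71

0.2856


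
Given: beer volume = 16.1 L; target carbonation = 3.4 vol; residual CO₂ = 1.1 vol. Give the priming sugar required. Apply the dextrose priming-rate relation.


sugar = (target − residual)·4.0·V
sugar = (3.4 − 1.1)·4.0·16.1

148.1200 g


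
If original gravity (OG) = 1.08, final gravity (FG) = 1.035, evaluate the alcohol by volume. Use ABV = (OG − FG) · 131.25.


ABV = (1.08 − 1.035) · 131.25

5.9063 % ABV


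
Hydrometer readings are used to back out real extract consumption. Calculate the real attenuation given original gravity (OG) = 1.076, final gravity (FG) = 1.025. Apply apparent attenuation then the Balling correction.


AA = (OG−FG)/(OG−1)·100;  RA = AA·0.8192
AA = (1.076 − 1.025)/(1.076 − 1)·100 = 67.1053
RA = 67.1053·0.8192

54.9726 %


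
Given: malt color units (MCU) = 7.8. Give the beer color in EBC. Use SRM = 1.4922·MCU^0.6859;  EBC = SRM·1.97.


SRM = 1.4922·7.8^0.6859 = 6.1054
EBC = 6.1054·1.97

12.0277 EBC


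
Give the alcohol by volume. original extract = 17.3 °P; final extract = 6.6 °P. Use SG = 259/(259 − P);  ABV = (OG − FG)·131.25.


OG = 259/(259 − 17.3) = 1.0716
FG = 259/(259 − 6.6) = 1.0261
ABV = (1.0716 − 1.0261)·131.25

5.9623 % ABV


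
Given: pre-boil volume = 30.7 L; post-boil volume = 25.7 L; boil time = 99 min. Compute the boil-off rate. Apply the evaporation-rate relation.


rate = (V_pre − V_post) / (t_min/60)
rate = (30.7 − 25.7) / (99/60)

3.0303 L/hr


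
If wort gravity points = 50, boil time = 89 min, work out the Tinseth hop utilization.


U = 1.65·0.000125^(GP/1000) · (1 − e^(−0.04·t))/4.15
bigness = 1.65·0.000125^(50/1000) = 1.0528
boil_factor = (1 − e^(−0.04·89))/4.15 = 0.2341
U = 1.0528 · 0.2341

0.2465


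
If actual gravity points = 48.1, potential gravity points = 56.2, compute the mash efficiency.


efficiency = actual / potential × 100
efficiency = 48.1 / 56.2 × 100

85.5872 %


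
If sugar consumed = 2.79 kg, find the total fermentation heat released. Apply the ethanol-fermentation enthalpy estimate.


Q = m_sugar · 590 kJ/kg
Q = 2.79 · 590

1646.1000 kJ
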